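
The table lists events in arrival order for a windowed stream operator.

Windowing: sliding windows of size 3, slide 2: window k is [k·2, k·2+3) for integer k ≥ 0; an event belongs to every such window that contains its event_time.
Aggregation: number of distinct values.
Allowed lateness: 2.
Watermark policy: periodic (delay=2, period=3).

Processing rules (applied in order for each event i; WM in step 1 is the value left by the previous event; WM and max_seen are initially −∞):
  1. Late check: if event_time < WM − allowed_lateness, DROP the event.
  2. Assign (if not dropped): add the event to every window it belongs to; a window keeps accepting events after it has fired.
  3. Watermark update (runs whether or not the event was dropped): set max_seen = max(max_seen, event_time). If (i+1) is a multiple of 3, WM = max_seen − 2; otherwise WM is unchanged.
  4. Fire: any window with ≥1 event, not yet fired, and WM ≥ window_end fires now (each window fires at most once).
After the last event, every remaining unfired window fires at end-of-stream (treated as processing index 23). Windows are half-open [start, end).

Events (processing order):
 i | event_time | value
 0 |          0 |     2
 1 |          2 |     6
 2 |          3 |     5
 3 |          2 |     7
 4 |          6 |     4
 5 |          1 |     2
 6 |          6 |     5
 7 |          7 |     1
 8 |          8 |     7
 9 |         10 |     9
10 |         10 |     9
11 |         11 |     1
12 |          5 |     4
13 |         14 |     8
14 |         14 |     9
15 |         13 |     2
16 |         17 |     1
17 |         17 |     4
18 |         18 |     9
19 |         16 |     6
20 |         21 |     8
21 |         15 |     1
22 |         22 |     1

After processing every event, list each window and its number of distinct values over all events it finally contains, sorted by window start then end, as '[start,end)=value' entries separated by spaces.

[0,3)=3 [2,5)=3 [4,7)=2 [6,9)=4 [8,11)=2 [10,13)=2 [12,15)=3 [14,17)=3 [16,19)=4 [18,21)=1 [20,23)=2 [22,25)=1

i=0 t=0 v=2: → [0,3); WM=−∞
i=1 t=2 v=6: → [2,5),[0,3); WM=−∞
i=2 t=3 v=5: → [2,5); WM=1
i=3 t=2 v=7: → [2,5),[0,3); WM=1
i=4 t=6 v=4: → [6,9),[4,7); WM=1
i=5 t=1 v=2: → [0,3); WM=4; [0,3) fires=3
i=6 t=6 v=5: → [6,9),[4,7); WM=4
i=7 t=7 v=1: → [6,9); WM=4
i=8 t=8 v=7: → [8,11),[6,9); WM=6; [2,5) fires=3
i=9 t=10 v=9: → [10,13),[8,11); WM=6
i=10 t=10 v=9: → [10,13),[8,11); WM=6
i=11 t=11 v=1: → [10,13); WM=9; [4,7) fires=2 [6,9) fires=4
i=12 t=5 v=4: DROP (t<9-2); WM=9
i=13 t=14 v=8: → [14,17),[12,15); WM=9
i=14 t=14 v=9: → [14,17),[12,15); WM=12; [8,11) fires=2
i=15 t=13 v=2: → [12,15); WM=12
i=16 t=17 v=1: → [16,19); WM=12
i=17 t=17 v=4: → [16,19); WM=15; [10,13) fires=2 [12,15) fires=3
i=18 t=18 v=9: → [18,21),[16,19); WM=15
i=19 t=16 v=6: → [16,19),[14,17); WM=15
i=20 t=21 v=8: → [20,23); WM=19; [14,17) fires=3 [16,19) fires=4
i=21 t=15 v=1: DROP (t<19-2); WM=19
i=22 t=22 v=1: → [22,25),[20,23); WM=19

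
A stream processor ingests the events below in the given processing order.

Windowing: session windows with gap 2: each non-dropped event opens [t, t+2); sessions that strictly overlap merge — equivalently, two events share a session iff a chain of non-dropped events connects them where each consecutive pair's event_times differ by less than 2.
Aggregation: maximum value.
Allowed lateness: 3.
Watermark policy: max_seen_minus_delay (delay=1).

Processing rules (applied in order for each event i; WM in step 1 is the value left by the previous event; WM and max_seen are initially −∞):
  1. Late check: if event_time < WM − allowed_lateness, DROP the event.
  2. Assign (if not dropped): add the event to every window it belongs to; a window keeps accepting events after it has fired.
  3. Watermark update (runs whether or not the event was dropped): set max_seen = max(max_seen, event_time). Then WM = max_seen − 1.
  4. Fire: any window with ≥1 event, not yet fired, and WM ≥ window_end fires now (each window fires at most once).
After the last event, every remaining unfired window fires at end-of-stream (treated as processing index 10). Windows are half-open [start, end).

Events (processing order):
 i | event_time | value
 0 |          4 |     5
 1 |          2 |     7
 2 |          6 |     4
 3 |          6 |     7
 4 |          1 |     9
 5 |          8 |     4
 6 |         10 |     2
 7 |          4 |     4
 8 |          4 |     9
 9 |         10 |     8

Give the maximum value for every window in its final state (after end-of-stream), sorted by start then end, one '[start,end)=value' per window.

i=0 t=4 v=5: → [4,6); WM=3
i=1 t=2 v=7: → [2,4); WM=3
i=2 t=6 v=4: → [6,8); WM=5
i=3 t=6 v=7: → [6,8); WM=5
i=4 t=1 v=9: DROP (t<5-3); WM=5
i=5 t=8 v=4: → [8,10); WM=7
i=6 t=10 v=2: → [10,12); WM=9
i=7 t=4 v=4: DROP (t<9-3); WM=9
i=8 t=4 v=9: DROP (t<9-3); WM=9
i=9 t=10 v=8: → [10,12); WM=9

[2,4)=7 [4,6)=5 [6,8)=7 [8,10)=4 [10,12)=8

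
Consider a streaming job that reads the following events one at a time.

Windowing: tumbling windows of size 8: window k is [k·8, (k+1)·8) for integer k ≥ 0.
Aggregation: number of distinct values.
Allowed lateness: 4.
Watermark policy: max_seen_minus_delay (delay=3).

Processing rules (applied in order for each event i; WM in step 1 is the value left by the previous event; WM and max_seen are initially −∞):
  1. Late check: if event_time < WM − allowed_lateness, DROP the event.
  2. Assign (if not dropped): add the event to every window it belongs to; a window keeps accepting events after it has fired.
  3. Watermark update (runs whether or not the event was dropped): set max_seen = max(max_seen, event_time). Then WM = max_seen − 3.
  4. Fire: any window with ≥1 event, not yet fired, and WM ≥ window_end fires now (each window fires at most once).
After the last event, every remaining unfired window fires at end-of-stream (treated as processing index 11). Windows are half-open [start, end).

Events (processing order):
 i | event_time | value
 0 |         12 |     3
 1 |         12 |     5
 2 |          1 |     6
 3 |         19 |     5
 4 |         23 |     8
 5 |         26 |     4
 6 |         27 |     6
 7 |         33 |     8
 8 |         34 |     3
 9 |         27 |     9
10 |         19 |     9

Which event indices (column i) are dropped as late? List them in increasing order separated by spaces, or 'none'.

2 10

i=0 t=12 v=3: → [8,16); WM=9
i=1 t=12 v=5: → [8,16); WM=9
i=2 t=1 v=6: DROP (t<9-4); WM=9
i=3 t=19 v=5: → [16,24); WM=16; [8,16) fires=2
i=4 t=23 v=8: → [16,24); WM=20
i=5 t=26 v=4: → [24,32); WM=23
i=6 t=27 v=6: → [24,32); WM=24; [16,24) fires=2
i=7 t=33 v=8: → [32,40); WM=30
i=8 t=34 v=3: → [32,40); WM=31
i=9 t=27 v=9: → [24,32); WM=31
i=10 t=19 v=9: DROP (t<31-4); WM=31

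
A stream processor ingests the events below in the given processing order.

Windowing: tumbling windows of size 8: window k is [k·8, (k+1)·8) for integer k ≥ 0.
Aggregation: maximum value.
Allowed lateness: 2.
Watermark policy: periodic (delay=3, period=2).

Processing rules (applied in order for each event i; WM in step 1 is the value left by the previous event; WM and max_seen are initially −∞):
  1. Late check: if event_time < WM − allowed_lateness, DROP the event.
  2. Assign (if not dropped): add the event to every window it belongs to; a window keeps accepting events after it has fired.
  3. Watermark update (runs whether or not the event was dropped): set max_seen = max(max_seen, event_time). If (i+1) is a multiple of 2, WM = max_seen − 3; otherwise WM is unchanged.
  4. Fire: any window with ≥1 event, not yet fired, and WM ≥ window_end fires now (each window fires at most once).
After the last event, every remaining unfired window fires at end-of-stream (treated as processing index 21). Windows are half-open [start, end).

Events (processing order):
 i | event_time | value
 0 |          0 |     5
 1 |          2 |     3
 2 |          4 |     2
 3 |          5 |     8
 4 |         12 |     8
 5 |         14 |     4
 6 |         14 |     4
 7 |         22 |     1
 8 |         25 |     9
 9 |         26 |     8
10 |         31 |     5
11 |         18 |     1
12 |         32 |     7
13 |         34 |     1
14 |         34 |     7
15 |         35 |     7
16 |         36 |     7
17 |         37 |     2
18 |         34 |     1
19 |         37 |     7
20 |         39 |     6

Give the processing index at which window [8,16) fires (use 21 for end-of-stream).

i=0 t=0 v=5: → [0,8); WM=−∞
i=1 t=2 v=3: → [0,8); WM=-1
i=2 t=4 v=2: → [0,8); WM=-1
i=3 t=5 v=8: → [0,8); WM=2
i=4 t=12 v=8: → [8,16); WM=2
i=5 t=14 v=4: → [8,16); WM=11; [0,8) fires=8
i=6 t=14 v=4: → [8,16); WM=11
i=7 t=22 v=1: → [16,24); WM=19; [8,16) fires=8
i=8 t=25 v=9: → [24,32); WM=19
i=9 t=26 v=8: → [24,32); WM=23
i=10 t=31 v=5: → [24,32); WM=23
i=11 t=18 v=1: DROP (t<23-2); WM=28; [16,24) fires=1
i=12 t=32 v=7: → [32,40); WM=28
i=13 t=34 v=1: → [32,40); WM=31
i=14 t=34 v=7: → [32,40); WM=31
i=15 t=35 v=7: → [32,40); WM=32; [24,32) fires=9
i=16 t=36 v=7: → [32,40); WM=32
i=17 t=37 v=2: → [32,40); WM=34
i=18 t=34 v=1: → [32,40); WM=34
i=19 t=37 v=7: → [32,40); WM=34
i=20 t=39 v=6: → [32,40); WM=34

7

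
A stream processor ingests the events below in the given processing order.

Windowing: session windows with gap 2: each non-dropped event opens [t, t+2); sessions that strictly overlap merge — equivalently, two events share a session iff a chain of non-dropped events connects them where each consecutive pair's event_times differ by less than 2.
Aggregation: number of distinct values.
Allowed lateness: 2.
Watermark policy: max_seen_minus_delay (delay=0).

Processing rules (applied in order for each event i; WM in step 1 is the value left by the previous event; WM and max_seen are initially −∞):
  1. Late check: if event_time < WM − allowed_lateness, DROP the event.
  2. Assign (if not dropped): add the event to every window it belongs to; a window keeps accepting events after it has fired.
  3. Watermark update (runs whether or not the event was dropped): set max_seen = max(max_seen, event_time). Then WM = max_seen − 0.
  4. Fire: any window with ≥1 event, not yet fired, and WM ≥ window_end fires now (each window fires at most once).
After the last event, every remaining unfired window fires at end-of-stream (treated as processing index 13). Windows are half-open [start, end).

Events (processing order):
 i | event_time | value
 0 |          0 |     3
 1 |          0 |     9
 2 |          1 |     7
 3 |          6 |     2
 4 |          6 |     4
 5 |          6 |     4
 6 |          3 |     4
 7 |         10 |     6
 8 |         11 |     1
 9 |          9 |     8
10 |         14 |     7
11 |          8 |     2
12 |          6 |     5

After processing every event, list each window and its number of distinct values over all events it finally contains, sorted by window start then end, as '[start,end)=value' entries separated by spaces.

[0,3)=3 [6,8)=2 [9,13)=3 [14,16)=1

i=0 t=0 v=3: → [0,2); WM=0
i=1 t=0 v=9: → [0,2); WM=0
i=2 t=1 v=7: → [0,3); WM=1
i=3 t=6 v=2: → [6,8); WM=6
i=4 t=6 v=4: → [6,8); WM=6
i=5 t=6 v=4: → [6,8); WM=6
i=6 t=3 v=4: DROP (t<6-2); WM=6
i=7 t=10 v=6: → [10,12); WM=10
i=8 t=11 v=1: → [10,13); WM=11
i=9 t=9 v=8: → [9,13); WM=11
i=10 t=14 v=7: → [14,16); WM=14
i=11 t=8 v=2: DROP (t<14-2); WM=14
i=12 t=6 v=5: DROP (t<14-2); WM=14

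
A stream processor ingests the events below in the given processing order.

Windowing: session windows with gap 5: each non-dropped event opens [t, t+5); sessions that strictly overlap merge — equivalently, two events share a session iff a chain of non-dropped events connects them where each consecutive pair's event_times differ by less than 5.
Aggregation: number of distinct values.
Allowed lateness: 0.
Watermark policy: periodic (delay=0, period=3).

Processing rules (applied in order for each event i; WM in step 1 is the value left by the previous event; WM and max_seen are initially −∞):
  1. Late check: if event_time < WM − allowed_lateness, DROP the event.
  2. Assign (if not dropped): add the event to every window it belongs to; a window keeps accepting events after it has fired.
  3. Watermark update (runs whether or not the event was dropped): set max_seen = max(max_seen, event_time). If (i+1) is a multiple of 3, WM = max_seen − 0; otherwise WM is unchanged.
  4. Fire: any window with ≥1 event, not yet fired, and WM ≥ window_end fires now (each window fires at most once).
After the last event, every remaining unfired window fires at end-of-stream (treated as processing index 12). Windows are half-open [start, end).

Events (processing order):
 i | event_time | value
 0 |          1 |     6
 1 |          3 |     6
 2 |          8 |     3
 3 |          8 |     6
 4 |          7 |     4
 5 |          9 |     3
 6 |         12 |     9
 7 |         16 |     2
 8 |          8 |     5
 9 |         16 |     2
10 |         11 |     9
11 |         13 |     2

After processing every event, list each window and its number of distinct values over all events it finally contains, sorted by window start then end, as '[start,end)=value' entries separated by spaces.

[1,8)=1 [8,21)=4

i=0 t=1 v=6: → [1,6); WM=−∞
i=1 t=3 v=6: → [1,8); WM=−∞
i=2 t=8 v=3: → [8,13); WM=8
i=3 t=8 v=6: → [8,13); WM=8
i=4 t=7 v=4: DROP (t<8-0); WM=8
i=5 t=9 v=3: → [8,14); WM=9
i=6 t=12 v=9: → [8,17); WM=9
i=7 t=16 v=2: → [8,21); WM=9
i=8 t=8 v=5: DROP (t<9-0); WM=16
i=9 t=16 v=2: → [8,21); WM=16
i=10 t=11 v=9: DROP (t<16-0); WM=16
i=11 t=13 v=2: DROP (t<16-0); WM=16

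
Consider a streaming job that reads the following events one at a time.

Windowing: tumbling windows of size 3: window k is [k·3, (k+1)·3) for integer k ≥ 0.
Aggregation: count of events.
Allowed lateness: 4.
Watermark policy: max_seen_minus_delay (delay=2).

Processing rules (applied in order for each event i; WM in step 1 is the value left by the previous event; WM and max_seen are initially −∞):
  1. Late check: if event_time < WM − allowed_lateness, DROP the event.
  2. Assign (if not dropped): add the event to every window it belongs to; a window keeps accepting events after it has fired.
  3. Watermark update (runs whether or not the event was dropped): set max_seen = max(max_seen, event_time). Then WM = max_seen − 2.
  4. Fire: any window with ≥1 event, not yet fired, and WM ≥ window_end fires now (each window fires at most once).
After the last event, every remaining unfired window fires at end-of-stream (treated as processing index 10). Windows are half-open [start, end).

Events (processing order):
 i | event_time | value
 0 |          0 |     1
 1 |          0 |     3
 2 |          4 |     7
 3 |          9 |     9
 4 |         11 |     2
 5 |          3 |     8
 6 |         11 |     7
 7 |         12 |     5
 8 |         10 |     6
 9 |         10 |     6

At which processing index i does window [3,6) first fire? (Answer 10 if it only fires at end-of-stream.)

3

i=0 t=0 v=1: → [0,3); WM=-2
i=1 t=0 v=3: → [0,3); WM=-2
i=2 t=4 v=7: → [3,6); WM=2
i=3 t=9 v=9: → [9,12); WM=7; [0,3) fires=2 [3,6) fires=1
i=4 t=11 v=2: → [9,12); WM=9
i=5 t=3 v=8: DROP (t<9-4); WM=9
i=6 t=11 v=7: → [9,12); WM=9
i=7 t=12 v=5: → [12,15); WM=10
i=8 t=10 v=6: → [9,12); WM=10
i=9 t=10 v=6: → [9,12); WM=10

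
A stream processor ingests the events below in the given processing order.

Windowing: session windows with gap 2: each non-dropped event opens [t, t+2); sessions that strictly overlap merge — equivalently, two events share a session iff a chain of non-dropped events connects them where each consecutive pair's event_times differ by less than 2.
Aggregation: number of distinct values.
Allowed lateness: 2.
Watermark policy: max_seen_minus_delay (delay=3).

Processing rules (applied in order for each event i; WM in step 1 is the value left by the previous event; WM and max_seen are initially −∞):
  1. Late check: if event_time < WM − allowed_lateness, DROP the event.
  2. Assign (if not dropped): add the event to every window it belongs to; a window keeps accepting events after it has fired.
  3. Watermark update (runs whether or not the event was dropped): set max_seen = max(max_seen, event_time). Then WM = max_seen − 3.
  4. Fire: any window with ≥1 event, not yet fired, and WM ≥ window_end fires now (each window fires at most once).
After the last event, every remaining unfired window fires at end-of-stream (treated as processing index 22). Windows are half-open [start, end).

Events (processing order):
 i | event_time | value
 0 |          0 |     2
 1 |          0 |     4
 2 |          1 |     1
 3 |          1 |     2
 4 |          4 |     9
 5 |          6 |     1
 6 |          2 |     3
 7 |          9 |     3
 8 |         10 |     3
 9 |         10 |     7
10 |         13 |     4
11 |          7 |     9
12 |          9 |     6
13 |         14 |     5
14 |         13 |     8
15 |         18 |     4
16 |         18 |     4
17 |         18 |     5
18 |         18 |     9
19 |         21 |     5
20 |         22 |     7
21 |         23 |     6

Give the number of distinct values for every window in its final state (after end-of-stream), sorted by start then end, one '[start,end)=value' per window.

i=0 t=0 v=2: → [0,2); WM=-3
i=1 t=0 v=4: → [0,2); WM=-3
i=2 t=1 v=1: → [0,3); WM=-2
i=3 t=1 v=2: → [0,3); WM=-2
i=4 t=4 v=9: → [4,6); WM=1
i=5 t=6 v=1: → [6,8); WM=3
i=6 t=2 v=3: → [0,4); WM=3
i=7 t=9 v=3: → [9,11); WM=6
i=8 t=10 v=3: → [9,12); WM=7
i=9 t=10 v=7: → [9,12); WM=7
i=10 t=13 v=4: → [13,15); WM=10
i=11 t=7 v=9: DROP (t<10-2); WM=10
i=12 t=9 v=6: → [9,12); WM=10
i=13 t=14 v=5: → [13,16); WM=11
i=14 t=13 v=8: → [13,16); WM=11
i=15 t=18 v=4: → [18,20); WM=15
i=16 t=18 v=4: → [18,20); WM=15
i=17 t=18 v=5: → [18,20); WM=15
i=18 t=18 v=9: → [18,20); WM=15
i=19 t=21 v=5: → [21,23); WM=18
i=20 t=22 v=7: → [21,24); WM=19
i=21 t=23 v=6: → [21,25); WM=20

[0,4)=4 [4,6)=1 [6,8)=1 [9,12)=3 [13,16)=3 [18,20)=3 [21,25)=3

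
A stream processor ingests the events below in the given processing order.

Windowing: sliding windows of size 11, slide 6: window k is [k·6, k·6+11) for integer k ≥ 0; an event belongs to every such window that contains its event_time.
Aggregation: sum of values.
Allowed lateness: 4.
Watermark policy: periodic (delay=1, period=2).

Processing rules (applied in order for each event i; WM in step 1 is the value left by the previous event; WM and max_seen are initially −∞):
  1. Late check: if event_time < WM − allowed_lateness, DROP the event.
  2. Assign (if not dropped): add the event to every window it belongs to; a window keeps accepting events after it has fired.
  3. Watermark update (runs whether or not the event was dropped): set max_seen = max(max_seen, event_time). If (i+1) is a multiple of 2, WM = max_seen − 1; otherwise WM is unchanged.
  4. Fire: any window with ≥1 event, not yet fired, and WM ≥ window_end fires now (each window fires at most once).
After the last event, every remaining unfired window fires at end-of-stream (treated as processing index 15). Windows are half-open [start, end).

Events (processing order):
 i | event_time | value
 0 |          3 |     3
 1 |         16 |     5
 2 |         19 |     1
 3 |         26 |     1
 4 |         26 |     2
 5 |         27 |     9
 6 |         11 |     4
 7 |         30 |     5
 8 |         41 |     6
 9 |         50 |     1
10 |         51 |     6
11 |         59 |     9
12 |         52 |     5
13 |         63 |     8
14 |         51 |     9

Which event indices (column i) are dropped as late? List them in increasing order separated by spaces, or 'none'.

i=0 t=3 v=3: → [0,11); WM=−∞
i=1 t=16 v=5: → [12,23),[6,17); WM=15; [0,11) fires=3
i=2 t=19 v=1: → [18,29),[12,23); WM=15
i=3 t=26 v=1: → [24,35),[18,29); WM=25; [6,17) fires=5 [12,23) fires=6
i=4 t=26 v=2: → [24,35),[18,29); WM=25
i=5 t=27 v=9: → [24,35),[18,29); WM=26
i=6 t=11 v=4: DROP (t<26-4); WM=26
i=7 t=30 v=5: → [30,41),[24,35); WM=29; [18,29) fires=13
i=8 t=41 v=6: → [36,47); WM=29
i=9 t=50 v=1: → [48,59),[42,53); WM=49; [24,35) fires=17 [30,41) fires=5 [36,47) fires=6
i=10 t=51 v=6: → [48,59),[42,53); WM=49
i=11 t=59 v=9: → [54,65); WM=58; [42,53) fires=7
i=12 t=52 v=5: DROP (t<58-4); WM=58
i=13 t=63 v=8: → [60,71),[54,65); WM=62; [48,59) fires=7
i=14 t=51 v=9: DROP (t<62-4); WM=62

6 12 14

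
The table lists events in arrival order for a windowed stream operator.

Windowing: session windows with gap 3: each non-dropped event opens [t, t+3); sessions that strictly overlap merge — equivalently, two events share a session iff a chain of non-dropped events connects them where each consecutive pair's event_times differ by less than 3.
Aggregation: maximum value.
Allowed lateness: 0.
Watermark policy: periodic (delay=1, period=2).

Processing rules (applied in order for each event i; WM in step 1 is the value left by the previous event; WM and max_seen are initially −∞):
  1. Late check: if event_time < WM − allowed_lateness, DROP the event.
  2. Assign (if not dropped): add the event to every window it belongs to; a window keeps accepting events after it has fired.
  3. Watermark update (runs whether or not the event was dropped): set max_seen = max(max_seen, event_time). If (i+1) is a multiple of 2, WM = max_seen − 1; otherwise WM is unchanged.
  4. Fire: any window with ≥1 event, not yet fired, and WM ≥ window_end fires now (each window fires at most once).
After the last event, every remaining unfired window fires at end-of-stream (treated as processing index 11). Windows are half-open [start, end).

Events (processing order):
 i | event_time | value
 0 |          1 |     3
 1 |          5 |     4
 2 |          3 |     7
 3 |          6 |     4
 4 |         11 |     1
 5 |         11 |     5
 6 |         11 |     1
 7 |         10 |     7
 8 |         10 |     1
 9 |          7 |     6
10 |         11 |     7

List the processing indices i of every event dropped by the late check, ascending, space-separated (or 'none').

2 9

i=0 t=1 v=3: → [1,4); WM=−∞
i=1 t=5 v=4: → [5,8); WM=4
i=2 t=3 v=7: DROP (t<4-0); WM=4
i=3 t=6 v=4: → [5,9); WM=5
i=4 t=11 v=1: → [11,14); WM=5
i=5 t=11 v=5: → [11,14); WM=10
i=6 t=11 v=1: → [11,14); WM=10
i=7 t=10 v=7: → [10,14); WM=10
i=8 t=10 v=1: → [10,14); WM=10
i=9 t=7 v=6: DROP (t<10-0); WM=10
i=10 t=11 v=7: → [10,14); WM=10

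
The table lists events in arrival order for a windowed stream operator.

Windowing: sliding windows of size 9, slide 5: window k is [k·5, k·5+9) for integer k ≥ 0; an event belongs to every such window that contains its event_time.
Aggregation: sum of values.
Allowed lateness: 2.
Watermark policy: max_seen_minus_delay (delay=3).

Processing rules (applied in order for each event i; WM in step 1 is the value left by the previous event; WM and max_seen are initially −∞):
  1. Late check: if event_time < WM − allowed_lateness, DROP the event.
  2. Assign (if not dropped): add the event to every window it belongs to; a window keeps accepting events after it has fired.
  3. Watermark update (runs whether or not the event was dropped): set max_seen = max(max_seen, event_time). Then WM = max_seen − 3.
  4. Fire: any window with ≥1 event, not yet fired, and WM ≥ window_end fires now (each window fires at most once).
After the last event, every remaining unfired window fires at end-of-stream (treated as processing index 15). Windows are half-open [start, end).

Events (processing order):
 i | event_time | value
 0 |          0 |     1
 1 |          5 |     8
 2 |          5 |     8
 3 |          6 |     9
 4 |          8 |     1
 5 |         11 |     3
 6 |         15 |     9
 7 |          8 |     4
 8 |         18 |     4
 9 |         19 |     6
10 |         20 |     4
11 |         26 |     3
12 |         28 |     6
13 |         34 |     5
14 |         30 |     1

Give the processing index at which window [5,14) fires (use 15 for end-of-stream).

i=0 t=0 v=1: → [0,9); WM=-3
i=1 t=5 v=8: → [5,14),[0,9); WM=2
i=2 t=5 v=8: → [5,14),[0,9); WM=2
i=3 t=6 v=9: → [5,14),[0,9); WM=3
i=4 t=8 v=1: → [5,14),[0,9); WM=5
i=5 t=11 v=3: → [10,19),[5,14); WM=8
i=6 t=15 v=9: → [15,24),[10,19); WM=12; [0,9) fires=27
i=7 t=8 v=4: DROP (t<12-2); WM=12
i=8 t=18 v=4: → [15,24),[10,19); WM=15; [5,14) fires=29
i=9 t=19 v=6: → [15,24); WM=16
i=10 t=20 v=4: → [20,29),[15,24); WM=17
i=11 t=26 v=3: → [25,34),[20,29); WM=23; [10,19) fires=16
i=12 t=28 v=6: → [25,34),[20,29); WM=25; [15,24) fires=23
i=13 t=34 v=5: → [30,39); WM=31; [20,29) fires=13
i=14 t=30 v=1: → [30,39),[25,34); WM=31

8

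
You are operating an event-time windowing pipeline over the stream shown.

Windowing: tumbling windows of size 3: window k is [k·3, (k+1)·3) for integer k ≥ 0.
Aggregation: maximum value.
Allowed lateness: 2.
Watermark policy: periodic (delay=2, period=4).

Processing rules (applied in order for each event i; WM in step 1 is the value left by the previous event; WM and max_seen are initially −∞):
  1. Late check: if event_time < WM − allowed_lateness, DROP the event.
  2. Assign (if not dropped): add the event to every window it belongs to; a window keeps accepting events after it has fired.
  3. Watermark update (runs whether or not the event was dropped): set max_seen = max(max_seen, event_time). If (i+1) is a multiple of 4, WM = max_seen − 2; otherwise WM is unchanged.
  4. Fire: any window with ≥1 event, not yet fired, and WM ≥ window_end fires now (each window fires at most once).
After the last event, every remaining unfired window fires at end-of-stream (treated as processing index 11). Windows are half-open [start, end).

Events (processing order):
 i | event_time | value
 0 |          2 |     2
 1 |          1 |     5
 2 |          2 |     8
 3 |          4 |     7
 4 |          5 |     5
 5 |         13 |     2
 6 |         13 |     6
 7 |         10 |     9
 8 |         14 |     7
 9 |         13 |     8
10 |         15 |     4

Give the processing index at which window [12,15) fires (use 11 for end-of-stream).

i=0 t=2 v=2: → [0,3); WM=−∞
i=1 t=1 v=5: → [0,3); WM=−∞
i=2 t=2 v=8: → [0,3); WM=−∞
i=3 t=4 v=7: → [3,6); WM=2
i=4 t=5 v=5: → [3,6); WM=2
i=5 t=13 v=2: → [12,15); WM=2
i=6 t=13 v=6: → [12,15); WM=2
i=7 t=10 v=9: → [9,12); WM=11; [0,3) fires=8 [3,6) fires=7
i=8 t=14 v=7: → [12,15); WM=11
i=9 t=13 v=8: → [12,15); WM=11
i=10 t=15 v=4: → [15,18); WM=11

11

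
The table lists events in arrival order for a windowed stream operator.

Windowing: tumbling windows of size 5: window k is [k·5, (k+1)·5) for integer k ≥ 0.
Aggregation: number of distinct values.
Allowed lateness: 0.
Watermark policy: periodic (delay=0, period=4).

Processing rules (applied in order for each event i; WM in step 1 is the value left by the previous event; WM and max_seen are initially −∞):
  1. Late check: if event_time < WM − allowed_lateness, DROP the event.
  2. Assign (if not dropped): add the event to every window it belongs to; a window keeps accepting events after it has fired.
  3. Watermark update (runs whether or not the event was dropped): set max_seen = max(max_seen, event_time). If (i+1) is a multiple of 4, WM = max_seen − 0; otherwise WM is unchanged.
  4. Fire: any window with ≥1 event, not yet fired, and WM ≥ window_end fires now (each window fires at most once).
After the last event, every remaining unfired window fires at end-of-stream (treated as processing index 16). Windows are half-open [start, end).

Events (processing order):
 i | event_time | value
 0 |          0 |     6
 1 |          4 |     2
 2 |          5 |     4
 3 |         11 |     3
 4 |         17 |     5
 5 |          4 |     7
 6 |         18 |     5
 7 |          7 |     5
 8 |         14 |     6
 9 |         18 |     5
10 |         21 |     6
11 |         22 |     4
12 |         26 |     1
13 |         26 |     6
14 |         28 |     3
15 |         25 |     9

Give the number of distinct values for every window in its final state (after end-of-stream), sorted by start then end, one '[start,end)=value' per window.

[0,5)=2 [5,10)=1 [10,15)=1 [15,20)=1 [20,25)=2 [25,30)=4

i=0 t=0 v=6: → [0,5); WM=−∞
i=1 t=4 v=2: → [0,5); WM=−∞
i=2 t=5 v=4: → [5,10); WM=−∞
i=3 t=11 v=3: → [10,15); WM=11; [0,5) fires=2 [5,10) fires=1
i=4 t=17 v=5: → [15,20); WM=11
i=5 t=4 v=7: DROP (t<11-0); WM=11
i=6 t=18 v=5: → [15,20); WM=11
i=7 t=7 v=5: DROP (t<11-0); WM=18; [10,15) fires=1
i=8 t=14 v=6: DROP (t<18-0); WM=18
i=9 t=18 v=5: → [15,20); WM=18
i=10 t=21 v=6: → [20,25); WM=18
i=11 t=22 v=4: → [20,25); WM=22; [15,20) fires=1
i=12 t=26 v=1: → [25,30); WM=22
i=13 t=26 v=6: → [25,30); WM=22
i=14 t=28 v=3: → [25,30); WM=22
i=15 t=25 v=9: → [25,30); WM=28; [20,25) fires=2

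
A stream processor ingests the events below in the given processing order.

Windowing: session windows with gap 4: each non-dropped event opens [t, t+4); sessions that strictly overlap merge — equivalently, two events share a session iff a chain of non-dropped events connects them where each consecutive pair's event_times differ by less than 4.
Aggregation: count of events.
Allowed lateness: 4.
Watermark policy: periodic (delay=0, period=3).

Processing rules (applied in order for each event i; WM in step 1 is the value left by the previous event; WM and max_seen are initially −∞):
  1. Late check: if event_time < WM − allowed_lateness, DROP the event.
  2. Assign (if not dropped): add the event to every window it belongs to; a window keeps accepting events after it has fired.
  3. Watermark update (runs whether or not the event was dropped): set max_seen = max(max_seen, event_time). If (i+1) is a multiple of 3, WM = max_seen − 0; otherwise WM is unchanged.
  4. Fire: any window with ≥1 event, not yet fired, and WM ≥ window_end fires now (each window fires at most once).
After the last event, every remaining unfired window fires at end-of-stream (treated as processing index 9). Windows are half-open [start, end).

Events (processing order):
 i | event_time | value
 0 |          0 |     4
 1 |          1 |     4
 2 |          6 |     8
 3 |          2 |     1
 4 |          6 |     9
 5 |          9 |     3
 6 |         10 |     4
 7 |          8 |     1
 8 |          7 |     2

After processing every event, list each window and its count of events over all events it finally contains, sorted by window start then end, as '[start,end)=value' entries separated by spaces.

[0,6)=3 [6,14)=6

i=0 t=0 v=4: → [0,4); WM=−∞
i=1 t=1 v=4: → [0,5); WM=−∞
i=2 t=6 v=8: → [6,10); WM=6
i=3 t=2 v=1: → [0,6); WM=6
i=4 t=6 v=9: → [6,10); WM=6
i=5 t=9 v=3: → [6,13); WM=9
i=6 t=10 v=4: → [6,14); WM=9
i=7 t=8 v=1: → [6,14); WM=9
i=8 t=7 v=2: → [6,14); WM=10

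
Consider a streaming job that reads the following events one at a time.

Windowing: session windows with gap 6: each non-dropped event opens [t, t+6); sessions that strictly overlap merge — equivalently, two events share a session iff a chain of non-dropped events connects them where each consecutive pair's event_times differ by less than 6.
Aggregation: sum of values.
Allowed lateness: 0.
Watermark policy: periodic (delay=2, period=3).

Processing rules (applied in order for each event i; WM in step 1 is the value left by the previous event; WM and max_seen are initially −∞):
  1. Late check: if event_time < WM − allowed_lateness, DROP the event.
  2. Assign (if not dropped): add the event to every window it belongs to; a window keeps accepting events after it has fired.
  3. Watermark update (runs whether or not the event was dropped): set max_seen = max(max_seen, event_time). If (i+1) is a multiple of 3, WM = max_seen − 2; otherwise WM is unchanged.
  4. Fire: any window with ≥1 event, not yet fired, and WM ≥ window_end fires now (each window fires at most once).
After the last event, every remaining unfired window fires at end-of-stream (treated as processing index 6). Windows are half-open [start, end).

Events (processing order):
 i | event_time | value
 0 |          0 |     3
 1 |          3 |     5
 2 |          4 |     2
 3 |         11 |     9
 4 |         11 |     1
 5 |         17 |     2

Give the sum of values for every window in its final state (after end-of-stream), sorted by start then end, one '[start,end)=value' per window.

i=0 t=0 v=3: → [0,6); WM=−∞
i=1 t=3 v=5: → [0,9); WM=−∞
i=2 t=4 v=2: → [0,10); WM=2
i=3 t=11 v=9: → [11,17); WM=2
i=4 t=11 v=1: → [11,17); WM=2
i=5 t=17 v=2: → [17,23); WM=15

[0,10)=10 [11,17)=10 [17,23)=2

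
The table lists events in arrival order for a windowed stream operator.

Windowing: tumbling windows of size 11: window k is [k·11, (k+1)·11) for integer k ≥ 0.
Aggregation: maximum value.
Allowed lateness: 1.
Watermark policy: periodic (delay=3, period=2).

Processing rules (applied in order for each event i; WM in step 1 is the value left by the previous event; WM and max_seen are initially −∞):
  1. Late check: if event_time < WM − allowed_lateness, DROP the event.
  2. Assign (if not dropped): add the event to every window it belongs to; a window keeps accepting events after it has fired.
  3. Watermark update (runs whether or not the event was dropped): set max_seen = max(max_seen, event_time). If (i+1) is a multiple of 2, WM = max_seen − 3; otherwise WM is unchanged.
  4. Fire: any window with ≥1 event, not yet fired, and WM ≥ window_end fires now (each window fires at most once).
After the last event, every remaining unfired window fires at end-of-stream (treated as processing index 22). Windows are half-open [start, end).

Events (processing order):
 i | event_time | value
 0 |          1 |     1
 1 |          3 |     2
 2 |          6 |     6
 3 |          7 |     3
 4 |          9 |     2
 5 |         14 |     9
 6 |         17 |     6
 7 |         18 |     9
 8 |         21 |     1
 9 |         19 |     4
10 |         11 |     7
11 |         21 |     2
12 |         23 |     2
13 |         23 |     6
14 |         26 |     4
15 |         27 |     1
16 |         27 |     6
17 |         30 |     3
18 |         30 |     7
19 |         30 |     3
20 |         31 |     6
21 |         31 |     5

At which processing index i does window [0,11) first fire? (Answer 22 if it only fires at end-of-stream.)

i=0 t=1 v=1: → [0,11); WM=−∞
i=1 t=3 v=2: → [0,11); WM=0
i=2 t=6 v=6: → [0,11); WM=0
i=3 t=7 v=3: → [0,11); WM=4
i=4 t=9 v=2: → [0,11); WM=4
i=5 t=14 v=9: → [11,22); WM=11; [0,11) fires=6
i=6 t=17 v=6: → [11,22); WM=11
i=7 t=18 v=9: → [11,22); WM=15
i=8 t=21 v=1: → [11,22); WM=15
i=9 t=19 v=4: → [11,22); WM=18
i=10 t=11 v=7: DROP (t<18-1); WM=18
i=11 t=21 v=2: → [11,22); WM=18
i=12 t=23 v=2: → [22,33); WM=18
i=13 t=23 v=6: → [22,33); WM=20
i=14 t=26 v=4: → [22,33); WM=20
i=15 t=27 v=1: → [22,33); WM=24; [11,22) fires=9
i=16 t=27 v=6: → [22,33); WM=24
i=17 t=30 v=3: → [22,33); WM=27
i=18 t=30 v=7: → [22,33); WM=27
i=19 t=30 v=3: → [22,33); WM=27
i=20 t=31 v=6: → [22,33); WM=27
i=21 t=31 v=5: → [22,33); WM=28

5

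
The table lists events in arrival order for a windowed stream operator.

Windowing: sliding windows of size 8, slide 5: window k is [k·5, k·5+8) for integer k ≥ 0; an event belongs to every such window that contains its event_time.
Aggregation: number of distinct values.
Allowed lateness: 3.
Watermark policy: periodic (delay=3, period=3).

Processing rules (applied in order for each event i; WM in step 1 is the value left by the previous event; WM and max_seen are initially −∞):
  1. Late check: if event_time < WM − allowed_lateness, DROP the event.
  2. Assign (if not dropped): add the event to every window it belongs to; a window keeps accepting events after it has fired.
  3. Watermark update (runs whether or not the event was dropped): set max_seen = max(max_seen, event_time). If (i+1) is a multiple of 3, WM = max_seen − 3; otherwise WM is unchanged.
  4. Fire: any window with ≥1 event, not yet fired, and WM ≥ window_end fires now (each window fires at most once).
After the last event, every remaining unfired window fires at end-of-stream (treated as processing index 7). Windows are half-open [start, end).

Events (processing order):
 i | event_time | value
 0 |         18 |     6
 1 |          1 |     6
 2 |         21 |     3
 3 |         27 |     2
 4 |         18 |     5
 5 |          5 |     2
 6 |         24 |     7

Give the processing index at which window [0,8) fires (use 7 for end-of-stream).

i=0 t=18 v=6: → [15,23); WM=−∞
i=1 t=1 v=6: → [0,8); WM=−∞
i=2 t=21 v=3: → [20,28),[15,23); WM=18; [0,8) fires=1
i=3 t=27 v=2: → [25,33),[20,28); WM=18
i=4 t=18 v=5: → [15,23); WM=18
i=5 t=5 v=2: DROP (t<18-3); WM=24; [15,23) fires=3
i=6 t=24 v=7: → [20,28); WM=24

2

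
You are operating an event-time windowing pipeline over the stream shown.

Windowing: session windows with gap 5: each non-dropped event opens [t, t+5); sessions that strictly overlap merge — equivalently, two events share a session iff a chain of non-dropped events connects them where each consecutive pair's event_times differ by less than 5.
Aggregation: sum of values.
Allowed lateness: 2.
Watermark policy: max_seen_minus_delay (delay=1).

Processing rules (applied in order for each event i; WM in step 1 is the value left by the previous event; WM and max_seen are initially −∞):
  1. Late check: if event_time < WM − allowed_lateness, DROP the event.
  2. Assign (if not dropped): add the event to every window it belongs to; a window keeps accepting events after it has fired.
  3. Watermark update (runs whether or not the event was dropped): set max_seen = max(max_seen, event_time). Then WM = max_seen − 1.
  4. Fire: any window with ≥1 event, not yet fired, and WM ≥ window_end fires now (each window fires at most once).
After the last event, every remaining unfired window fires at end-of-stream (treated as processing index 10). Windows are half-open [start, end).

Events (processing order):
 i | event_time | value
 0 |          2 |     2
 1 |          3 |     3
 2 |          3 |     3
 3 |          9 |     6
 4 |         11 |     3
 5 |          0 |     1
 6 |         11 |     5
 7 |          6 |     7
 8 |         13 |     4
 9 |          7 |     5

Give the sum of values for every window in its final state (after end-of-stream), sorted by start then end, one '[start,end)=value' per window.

i=0 t=2 v=2: → [2,7); WM=1
i=1 t=3 v=3: → [2,8); WM=2
i=2 t=3 v=3: → [2,8); WM=2
i=3 t=9 v=6: → [9,14); WM=8
i=4 t=11 v=3: → [9,16); WM=10
i=5 t=0 v=1: DROP (t<10-2); WM=10
i=6 t=11 v=5: → [9,16); WM=10
i=7 t=6 v=7: DROP (t<10-2); WM=10
i=8 t=13 v=4: → [9,18); WM=12
i=9 t=7 v=5: DROP (t<12-2); WM=12

[2,8)=8 [9,18)=18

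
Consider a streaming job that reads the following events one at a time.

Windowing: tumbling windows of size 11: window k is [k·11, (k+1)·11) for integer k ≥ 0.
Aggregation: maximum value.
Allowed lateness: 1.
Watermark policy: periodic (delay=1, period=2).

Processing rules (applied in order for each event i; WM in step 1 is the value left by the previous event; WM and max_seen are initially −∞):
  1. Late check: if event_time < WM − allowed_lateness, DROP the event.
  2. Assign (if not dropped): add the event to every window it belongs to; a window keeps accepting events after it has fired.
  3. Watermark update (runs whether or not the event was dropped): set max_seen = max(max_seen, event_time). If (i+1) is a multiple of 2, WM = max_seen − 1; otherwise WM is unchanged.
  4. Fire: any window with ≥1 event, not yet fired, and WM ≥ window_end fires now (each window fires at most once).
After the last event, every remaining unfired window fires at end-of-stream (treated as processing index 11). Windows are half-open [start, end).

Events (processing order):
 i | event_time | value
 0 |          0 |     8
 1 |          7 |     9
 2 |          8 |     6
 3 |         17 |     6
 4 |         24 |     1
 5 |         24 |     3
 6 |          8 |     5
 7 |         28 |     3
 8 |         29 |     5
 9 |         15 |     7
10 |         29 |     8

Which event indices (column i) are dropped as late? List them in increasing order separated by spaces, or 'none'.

i=0 t=0 v=8: → [0,11); WM=−∞
i=1 t=7 v=9: → [0,11); WM=6
i=2 t=8 v=6: → [0,11); WM=6
i=3 t=17 v=6: → [11,22); WM=16; [0,11) fires=9
i=4 t=24 v=1: → [22,33); WM=16
i=5 t=24 v=3: → [22,33); WM=23; [11,22) fires=6
i=6 t=8 v=5: DROP (t<23-1); WM=23
i=7 t=28 v=3: → [22,33); WM=27
i=8 t=29 v=5: → [22,33); WM=27
i=9 t=15 v=7: DROP (t<27-1); WM=28
i=10 t=29 v=8: → [22,33); WM=28

6 9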